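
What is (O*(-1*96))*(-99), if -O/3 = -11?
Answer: 313632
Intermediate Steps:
O = 33 (O = -3*(-11) = 33)
(O*(-1*96))*(-99) = (33*(-1*96))*(-99) = (33*(-96))*(-99) = -3168*(-99) = 313632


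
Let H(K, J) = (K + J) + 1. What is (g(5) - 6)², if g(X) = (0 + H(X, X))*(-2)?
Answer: 784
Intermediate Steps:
H(K, J) = 1 + J + K (H(K, J) = (J + K) + 1 = 1 + J + K)
g(X) = -2 - 4*X (g(X) = (0 + (1 + X + X))*(-2) = (0 + (1 + 2*X))*(-2) = (1 + 2*X)*(-2) = -2 - 4*X)
(g(5) - 6)² = ((-2 - 4*5) - 6)² = ((-2 - 20) - 6)² = (-22 - 6)² = (-28)² = 784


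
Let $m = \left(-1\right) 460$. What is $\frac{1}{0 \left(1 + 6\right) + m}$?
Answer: $- \frac{1}{460} \approx -0.0021739$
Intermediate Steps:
$m = -460$
$\frac{1}{0 \left(1 + 6\right) + m} = \frac{1}{0 \left(1 + 6\right) - 460} = \frac{1}{0 \cdot 7 - 460} = \frac{1}{0 - 460} = \frac{1}{-460} = - \frac{1}{460}$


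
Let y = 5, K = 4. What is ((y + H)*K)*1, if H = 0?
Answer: 20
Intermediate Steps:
((y + H)*K)*1 = ((5 + 0)*4)*1 = (5*4)*1 = 20*1 = 20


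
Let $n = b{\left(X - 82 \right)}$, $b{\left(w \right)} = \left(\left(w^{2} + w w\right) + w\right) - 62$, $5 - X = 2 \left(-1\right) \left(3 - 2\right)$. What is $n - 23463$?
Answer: $-12350$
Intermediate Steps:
$X = 7$ ($X = 5 - 2 \left(-1\right) \left(3 - 2\right) = 5 - - 2 \left(3 - 2\right) = 5 - \left(-2\right) 1 = 5 - -2 = 5 + 2 = 7$)
$b{\left(w \right)} = -62 + w + 2 w^{2}$ ($b{\left(w \right)} = \left(\left(w^{2} + w^{2}\right) + w\right) - 62 = \left(2 w^{2} + w\right) - 62 = \left(w + 2 w^{2}\right) - 62 = -62 + w + 2 w^{2}$)
$n = 11113$ ($n = -62 + \left(7 - 82\right) + 2 \left(7 - 82\right)^{2} = -62 - 75 + 2 \left(-75\right)^{2} = -62 - 75 + 2 \cdot 5625 = -62 - 75 + 11250 = 11113$)
$n - 23463 = 11113 - 23463 = -12350$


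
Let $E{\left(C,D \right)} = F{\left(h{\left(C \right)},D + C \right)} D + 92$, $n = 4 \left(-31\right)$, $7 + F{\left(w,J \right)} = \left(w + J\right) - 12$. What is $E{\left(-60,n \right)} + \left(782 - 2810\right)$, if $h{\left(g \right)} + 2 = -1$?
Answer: $23608$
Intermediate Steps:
$h{\left(g \right)} = -3$ ($h{\left(g \right)} = -2 - 1 = -3$)
$F{\left(w,J \right)} = -19 + J + w$ ($F{\left(w,J \right)} = -7 - \left(12 - J - w\right) = -7 + \left(-12 + J + w\right) = -19 + J + w$)
$n = -124$
$E{\left(C,D \right)} = 92 + D \left(-22 + C + D\right)$ ($E{\left(C,D \right)} = \left(-19 + \left(D + C\right) - 3\right) D + 92 = \left(-19 + \left(C + D\right) - 3\right) D + 92 = \left(-22 + C + D\right) D + 92 = D \left(-22 + C + D\right) + 92 = 92 + D \left(-22 + C + D\right)$)
$E{\left(-60,n \right)} + \left(782 - 2810\right) = \left(92 - 124 \left(-22 - 60 - 124\right)\right) + \left(782 - 2810\right) = \left(92 - -25544\right) + \left(782 - 2810\right) = \left(92 + 25544\right) - 2028 = 25636 - 2028 = 23608$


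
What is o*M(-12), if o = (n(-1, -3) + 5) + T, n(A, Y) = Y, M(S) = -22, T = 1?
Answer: -66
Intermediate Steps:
o = 3 (o = (-3 + 5) + 1 = 2 + 1 = 3)
o*M(-12) = 3*(-22) = -66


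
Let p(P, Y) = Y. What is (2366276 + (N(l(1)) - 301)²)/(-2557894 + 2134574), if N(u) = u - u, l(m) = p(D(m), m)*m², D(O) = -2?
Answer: -2456877/423320 ≈ -5.8038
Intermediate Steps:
l(m) = m³ (l(m) = m*m² = m³)
N(u) = 0
(2366276 + (N(l(1)) - 301)²)/(-2557894 + 2134574) = (2366276 + (0 - 301)²)/(-2557894 + 2134574) = (2366276 + (-301)²)/(-423320) = (2366276 + 90601)*(-1/423320) = 2456877*(-1/423320) = -2456877/423320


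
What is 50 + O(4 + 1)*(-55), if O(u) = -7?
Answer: 435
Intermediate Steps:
50 + O(4 + 1)*(-55) = 50 - 7*(-55) = 50 + 385 = 435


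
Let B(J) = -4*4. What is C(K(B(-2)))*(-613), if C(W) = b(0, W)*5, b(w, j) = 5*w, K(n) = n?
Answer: 0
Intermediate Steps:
B(J) = -16
C(W) = 0 (C(W) = (5*0)*5 = 0*5 = 0)
C(K(B(-2)))*(-613) = 0*(-613) = 0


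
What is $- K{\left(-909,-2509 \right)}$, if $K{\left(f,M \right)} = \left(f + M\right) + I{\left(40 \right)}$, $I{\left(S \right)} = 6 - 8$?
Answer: $3420$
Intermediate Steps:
$I{\left(S \right)} = -2$ ($I{\left(S \right)} = 6 - 8 = -2$)
$K{\left(f,M \right)} = -2 + M + f$ ($K{\left(f,M \right)} = \left(f + M\right) - 2 = \left(M + f\right) - 2 = -2 + M + f$)
$- K{\left(-909,-2509 \right)} = - (-2 - 2509 - 909) = \left(-1\right) \left(-3420\right) = 3420$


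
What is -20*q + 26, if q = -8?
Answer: 186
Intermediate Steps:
-20*q + 26 = -20*(-8) + 26 = 160 + 26 = 186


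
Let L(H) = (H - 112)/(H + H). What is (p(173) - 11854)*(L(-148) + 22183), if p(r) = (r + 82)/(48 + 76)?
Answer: -2412572953087/9176 ≈ -2.6292e+8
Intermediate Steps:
p(r) = 41/62 + r/124 (p(r) = (82 + r)/124 = (82 + r)*(1/124) = 41/62 + r/124)
L(H) = (-112 + H)/(2*H) (L(H) = (-112 + H)/((2*H)) = (-112 + H)*(1/(2*H)) = (-112 + H)/(2*H))
(p(173) - 11854)*(L(-148) + 22183) = ((41/62 + (1/124)*173) - 11854)*((1/2)*(-112 - 148)/(-148) + 22183) = ((41/62 + 173/124) - 11854)*((1/2)*(-1/148)*(-260) + 22183) = (255/124 - 11854)*(65/74 + 22183) = -1469641/124*1641607/74 = -2412572953087/9176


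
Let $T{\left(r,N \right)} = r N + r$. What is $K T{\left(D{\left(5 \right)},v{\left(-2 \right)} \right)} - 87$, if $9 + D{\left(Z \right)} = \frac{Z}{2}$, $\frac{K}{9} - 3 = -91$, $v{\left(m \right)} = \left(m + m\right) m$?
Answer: $46245$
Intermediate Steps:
$v{\left(m \right)} = 2 m^{2}$ ($v{\left(m \right)} = 2 m m = 2 m^{2}$)
$K = -792$ ($K = 27 + 9 \left(-91\right) = 27 - 819 = -792$)
$D{\left(Z \right)} = -9 + \frac{Z}{2}$
$T{\left(r,N \right)} = r + N r$ ($T{\left(r,N \right)} = N r + r = r + N r$)
$K T{\left(D{\left(5 \right)},v{\left(-2 \right)} \right)} - 87 = - 792 \left(-9 + \frac{1}{2} \cdot 5\right) \left(1 + 2 \left(-2\right)^{2}\right) - 87 = - 792 \left(-9 + \frac{5}{2}\right) \left(1 + 2 \cdot 4\right) - 87 = - 792 \left(- \frac{13 \left(1 + 8\right)}{2}\right) - 87 = - 792 \left(\left(- \frac{13}{2}\right) 9\right) - 87 = \left(-792\right) \left(- \frac{117}{2}\right) - 87 = 46332 - 87 = 46245$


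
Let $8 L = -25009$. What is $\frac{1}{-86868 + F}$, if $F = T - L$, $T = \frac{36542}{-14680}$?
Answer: $- \frac{14680}{1229367267} \approx -1.1941 \cdot 10^{-5}$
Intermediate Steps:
$L = - \frac{25009}{8}$ ($L = \frac{1}{8} \left(-25009\right) = - \frac{25009}{8} \approx -3126.1$)
$T = - \frac{18271}{7340}$ ($T = 36542 \left(- \frac{1}{14680}\right) = - \frac{18271}{7340} \approx -2.4892$)
$F = \frac{45854973}{14680}$ ($F = - \frac{18271}{7340} - - \frac{25009}{8} = - \frac{18271}{7340} + \frac{25009}{8} = \frac{45854973}{14680} \approx 3123.6$)
$\frac{1}{-86868 + F} = \frac{1}{-86868 + \frac{45854973}{14680}} = \frac{1}{- \frac{1229367267}{14680}} = - \frac{14680}{1229367267}$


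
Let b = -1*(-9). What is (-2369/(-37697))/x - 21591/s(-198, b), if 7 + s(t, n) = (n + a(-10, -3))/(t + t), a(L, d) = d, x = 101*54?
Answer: 12738279732325/4138806078 ≈ 3077.8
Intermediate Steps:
x = 5454
b = 9
s(t, n) = -7 + (-3 + n)/(2*t) (s(t, n) = -7 + (n - 3)/(t + t) = -7 + (-3 + n)/((2*t)) = -7 + (-3 + n)*(1/(2*t)) = -7 + (-3 + n)/(2*t))
(-2369/(-37697))/x - 21591/s(-198, b) = -2369/(-37697)/5454 - 21591*(-396/(-3 + 9 - 14*(-198))) = -2369*(-1/37697)*(1/5454) - 21591*(-396/(-3 + 9 + 2772)) = (103/1639)*(1/5454) - 21591/((½)*(-1/198)*2778) = 103/8939106 - 21591/(-463/66) = 103/8939106 - 21591*(-66/463) = 103/8939106 + 1425006/463 = 12738279732325/4138806078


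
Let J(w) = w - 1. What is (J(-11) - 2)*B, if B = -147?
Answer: 2058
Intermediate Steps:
J(w) = -1 + w
(J(-11) - 2)*B = ((-1 - 11) - 2)*(-147) = (-12 - 2)*(-147) = -14*(-147) = 2058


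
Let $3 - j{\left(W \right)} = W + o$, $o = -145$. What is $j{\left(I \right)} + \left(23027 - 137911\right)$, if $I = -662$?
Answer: $-114074$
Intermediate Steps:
$j{\left(W \right)} = 148 - W$ ($j{\left(W \right)} = 3 - \left(W - 145\right) = 3 - \left(-145 + W\right) = 148 - W$)
$j{\left(I \right)} + \left(23027 - 137911\right) = \left(148 - -662\right) + \left(23027 - 137911\right) = \left(148 + 662\right) - 114884 = 810 - 114884 = -114074$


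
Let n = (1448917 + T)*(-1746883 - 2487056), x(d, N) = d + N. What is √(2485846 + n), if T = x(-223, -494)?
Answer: I*√6131587973954 ≈ 2.4762e+6*I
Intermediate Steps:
x(d, N) = N + d
T = -717 (T = -494 - 223 = -717)
n = -6131590459800 (n = (1448917 - 717)*(-1746883 - 2487056) = 1448200*(-4233939) = -6131590459800)
√(2485846 + n) = √(2485846 - 6131590459800) = √(-6131587973954) = I*√6131587973954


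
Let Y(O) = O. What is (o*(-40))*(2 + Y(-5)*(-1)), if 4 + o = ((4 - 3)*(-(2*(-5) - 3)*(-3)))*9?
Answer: 99400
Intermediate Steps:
o = -355 (o = -4 + ((4 - 3)*(-(2*(-5) - 3)*(-3)))*9 = -4 + (1*(-(-10 - 3)*(-3)))*9 = -4 + (1*(-1*(-13)*(-3)))*9 = -4 + (1*(13*(-3)))*9 = -4 + (1*(-39))*9 = -4 - 39*9 = -4 - 351 = -355)
(o*(-40))*(2 + Y(-5)*(-1)) = (-355*(-40))*(2 - 5*(-1)) = 14200*(2 + 5) = 14200*7 = 99400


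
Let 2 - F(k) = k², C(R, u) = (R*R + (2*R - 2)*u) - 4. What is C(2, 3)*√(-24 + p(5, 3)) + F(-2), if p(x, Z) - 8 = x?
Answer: -2 + 6*I*√11 ≈ -2.0 + 19.9*I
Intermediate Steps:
p(x, Z) = 8 + x
C(R, u) = -4 + R² + u*(-2 + 2*R) (C(R, u) = (R² + (-2 + 2*R)*u) - 4 = (R² + u*(-2 + 2*R)) - 4 = -4 + R² + u*(-2 + 2*R))
F(k) = 2 - k²
C(2, 3)*√(-24 + p(5, 3)) + F(-2) = (-4 + 2² - 2*3 + 2*2*3)*√(-24 + (8 + 5)) + (2 - 1*(-2)²) = (-4 + 4 - 6 + 12)*√(-24 + 13) + (2 - 1*4) = 6*√(-11) + (2 - 4) = 6*(I*√11) - 2 = 6*I*√11 - 2 = -2 + 6*I*√11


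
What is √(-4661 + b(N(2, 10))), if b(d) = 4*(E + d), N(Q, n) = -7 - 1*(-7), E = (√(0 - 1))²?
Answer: I*√4665 ≈ 68.301*I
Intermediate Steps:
E = -1 (E = (√(-1))² = I² = -1)
N(Q, n) = 0 (N(Q, n) = -7 + 7 = 0)
b(d) = -4 + 4*d (b(d) = 4*(-1 + d) = -4 + 4*d)
√(-4661 + b(N(2, 10))) = √(-4661 + (-4 + 4*0)) = √(-4661 + (-4 + 0)) = √(-4661 - 4) = √(-4665) = I*√4665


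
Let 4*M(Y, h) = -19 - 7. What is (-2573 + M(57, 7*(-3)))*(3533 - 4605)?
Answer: 2765224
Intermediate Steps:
M(Y, h) = -13/2 (M(Y, h) = (-19 - 7)/4 = (¼)*(-26) = -13/2)
(-2573 + M(57, 7*(-3)))*(3533 - 4605) = (-2573 - 13/2)*(3533 - 4605) = -5159/2*(-1072) = 2765224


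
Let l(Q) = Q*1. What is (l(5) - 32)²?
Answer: 729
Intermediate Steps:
l(Q) = Q
(l(5) - 32)² = (5 - 32)² = (-27)² = 729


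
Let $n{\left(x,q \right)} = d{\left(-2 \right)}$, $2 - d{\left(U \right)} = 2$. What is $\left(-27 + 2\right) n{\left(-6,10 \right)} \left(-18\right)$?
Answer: $0$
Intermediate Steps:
$d{\left(U \right)} = 0$ ($d{\left(U \right)} = 2 - 2 = 0$)
$n{\left(x,q \right)} = 0$
$\left(-27 + 2\right) n{\left(-6,10 \right)} \left(-18\right) = \left(-27 + 2\right) 0 \left(-18\right) = \left(-25\right) 0 \left(-18\right) = 0 \left(-18\right) = 0$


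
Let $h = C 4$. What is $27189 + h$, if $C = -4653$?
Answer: $8577$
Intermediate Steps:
$h = -18612$ ($h = \left(-4653\right) 4 = -18612$)
$27189 + h = 27189 - 18612 = 8577$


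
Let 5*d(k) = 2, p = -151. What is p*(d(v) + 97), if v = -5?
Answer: -73537/5 ≈ -14707.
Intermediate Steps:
d(k) = 2/5 (d(k) = (1/5)*2 = 2/5)
p*(d(v) + 97) = -151*(2/5 + 97) = -151*487/5 = -73537/5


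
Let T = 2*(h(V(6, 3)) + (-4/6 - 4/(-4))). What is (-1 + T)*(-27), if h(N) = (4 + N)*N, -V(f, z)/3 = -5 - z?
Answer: -36279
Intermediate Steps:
V(f, z) = 15 + 3*z (V(f, z) = -3*(-5 - z) = 15 + 3*z)
h(N) = N*(4 + N)
T = 4034/3 (T = 2*((15 + 3*3)*(4 + (15 + 3*3)) + (-4/6 - 4/(-4))) = 2*((15 + 9)*(4 + (15 + 9)) + (-4*1/6 - 4*(-1/4))) = 2*(24*(4 + 24) + (-2/3 + 1)) = 2*(24*28 + 1/3) = 2*(672 + 1/3) = 2*(2017/3) = 4034/3 ≈ 1344.7)
(-1 + T)*(-27) = (-1 + 4034/3)*(-27) = (4031/3)*(-27) = -36279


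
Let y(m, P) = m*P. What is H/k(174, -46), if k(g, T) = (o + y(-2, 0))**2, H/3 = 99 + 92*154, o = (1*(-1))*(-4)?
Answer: 42801/16 ≈ 2675.1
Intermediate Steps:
y(m, P) = P*m
o = 4 (o = -1*(-4) = 4)
H = 42801 (H = 3*(99 + 92*154) = 3*(99 + 14168) = 3*14267 = 42801)
k(g, T) = 16 (k(g, T) = (4 + 0*(-2))**2 = (4 + 0)**2 = 4**2 = 16)
H/k(174, -46) = 42801/16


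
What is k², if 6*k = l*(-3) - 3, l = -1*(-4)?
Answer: 25/4 ≈ 6.2500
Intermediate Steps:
l = 4
k = -5/2 (k = (4*(-3) - 3)/6 = (-12 - 3)/6 = (⅙)*(-15) = -5/2 ≈ -2.5000)
k² = (-5/2)² = 25/4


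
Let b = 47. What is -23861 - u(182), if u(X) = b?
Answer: -23908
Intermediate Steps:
u(X) = 47
-23861 - u(182) = -23861 - 1*47 = -23861 - 47 = -23908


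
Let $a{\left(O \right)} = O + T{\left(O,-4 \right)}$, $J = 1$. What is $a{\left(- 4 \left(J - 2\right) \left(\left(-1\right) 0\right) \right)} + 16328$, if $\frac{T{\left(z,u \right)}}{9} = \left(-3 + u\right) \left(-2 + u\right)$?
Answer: $16706$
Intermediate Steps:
$T{\left(z,u \right)} = 9 \left(-3 + u\right) \left(-2 + u\right)$
$a{\left(O \right)} = 378 + O$ ($a{\left(O \right)} = O + \left(54 - -180 + 9 \left(-4\right)^{2}\right) = O + \left(54 + 180 + 9 \cdot 16\right) = O + \left(54 + 180 + 144\right) = O + 378 = 378 + O$)
$a{\left(- 4 \left(J - 2\right) \left(\left(-1\right) 0\right) \right)} + 16328 = \left(378 + - 4 \left(1 - 2\right) \left(\left(-1\right) 0\right)\right) + 16328 = \left(378 + \left(-4\right) \left(-1\right) 0\right) + 16328 = \left(378 + 4 \cdot 0\right) + 16328 = \left(378 + 0\right) + 16328 = 378 + 16328 = 16706$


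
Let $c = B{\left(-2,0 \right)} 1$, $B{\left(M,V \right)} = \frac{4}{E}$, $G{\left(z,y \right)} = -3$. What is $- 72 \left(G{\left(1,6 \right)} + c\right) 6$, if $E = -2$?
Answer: $2160$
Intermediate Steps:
$B{\left(M,V \right)} = -2$ ($B{\left(M,V \right)} = \frac{4}{-2} = 4 \left(- \frac{1}{2}\right) = -2$)
$c = -2$ ($c = \left(-2\right) 1 = -2$)
$- 72 \left(G{\left(1,6 \right)} + c\right) 6 = - 72 \left(-3 - 2\right) 6 = - 72 \left(\left(-5\right) 6\right) = \left(-72\right) \left(-30\right) = 2160$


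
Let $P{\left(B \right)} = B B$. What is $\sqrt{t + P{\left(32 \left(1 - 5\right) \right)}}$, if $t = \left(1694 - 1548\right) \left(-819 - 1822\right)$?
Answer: $i \sqrt{369202} \approx 607.62 i$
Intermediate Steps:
$t = -385586$ ($t = 146 \left(-2641\right) = -385586$)
$P{\left(B \right)} = B^{2}$
$\sqrt{t + P{\left(32 \left(1 - 5\right) \right)}} = \sqrt{-385586 + \left(32 \left(1 - 5\right)\right)^{2}} = \sqrt{-385586 + \left(32 \left(-4\right)\right)^{2}} = \sqrt{-385586 + \left(-128\right)^{2}} = \sqrt{-385586 + 16384} = \sqrt{-369202} = i \sqrt{369202}$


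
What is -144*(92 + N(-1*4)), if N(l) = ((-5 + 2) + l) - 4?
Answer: -11664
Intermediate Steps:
N(l) = -7 + l (N(l) = (-3 + l) - 4 = -7 + l)
-144*(92 + N(-1*4)) = -144*(92 + (-7 - 1*4)) = -144*(92 + (-7 - 4)) = -144*(92 - 11) = -144*81 = -11664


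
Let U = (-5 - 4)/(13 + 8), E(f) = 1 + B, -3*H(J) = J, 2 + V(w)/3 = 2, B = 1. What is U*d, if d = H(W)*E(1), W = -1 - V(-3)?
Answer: -2/7 ≈ -0.28571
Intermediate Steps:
V(w) = 0 (V(w) = -6 + 3*2 = -6 + 6 = 0)
W = -1 (W = -1 - 1*0 = -1 + 0 = -1)
H(J) = -J/3
E(f) = 2 (E(f) = 1 + 1 = 2)
d = 2/3 (d = -1/3*(-1)*2 = (1/3)*2 = 2/3 ≈ 0.66667)
U = -3/7 (U = -9/21 = -9*1/21 = -3/7 ≈ -0.42857)
U*d = -3/7*2/3 = -2/7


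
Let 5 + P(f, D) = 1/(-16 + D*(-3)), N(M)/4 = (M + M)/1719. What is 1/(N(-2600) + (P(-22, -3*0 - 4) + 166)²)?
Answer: 27504/710386031 ≈ 3.8717e-5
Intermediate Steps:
N(M) = 8*M/1719 (N(M) = 4*((M + M)/1719) = 4*((2*M)/1719) = 4*(2*M/1719) = 8*M/1719)
P(f, D) = -5 + 1/(-16 - 3*D) (P(f, D) = -5 + 1/(-16 + D*(-3)) = -5 + 1/(-16 - 3*D))
1/(N(-2600) + (P(-22, -3*0 - 4) + 166)²) = 1/((8/1719)*(-2600) + (3*(-27 - 5*(-3*0 - 4))/(16 + 3*(-3*0 - 4)) + 166)²) = 1/(-20800/1719 + (3*(-27 - 5*(0 - 4))/(16 + 3*(0 - 4)) + 166)²) = 1/(-20800/1719 + (3*(-27 - 5*(-4))/(16 + 3*(-4)) + 166)²) = 1/(-20800/1719 + (3*(-27 + 20)/(16 - 12) + 166)²) = 1/(-20800/1719 + (3*(-7)/4 + 166)²) = 1/(-20800/1719 + (3*(¼)*(-7) + 166)²) = 1/(-20800/1719 + (-21/4 + 166)²) = 1/(-20800/1719 + (643/4)²) = 1/(-20800/1719 + 413449/16) = 1/(710386031/27504) = 27504/710386031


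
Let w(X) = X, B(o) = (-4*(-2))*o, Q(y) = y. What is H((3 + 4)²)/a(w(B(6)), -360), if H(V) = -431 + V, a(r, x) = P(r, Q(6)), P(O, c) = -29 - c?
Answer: 382/35 ≈ 10.914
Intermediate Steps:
B(o) = 8*o
a(r, x) = -35 (a(r, x) = -29 - 1*6 = -29 - 6 = -35)
H((3 + 4)²)/a(w(B(6)), -360) = (-431 + (3 + 4)²)/(-35) = (-431 + 7²)*(-1/35) = (-431 + 49)*(-1/35) = -382*(-1/35) = 382/35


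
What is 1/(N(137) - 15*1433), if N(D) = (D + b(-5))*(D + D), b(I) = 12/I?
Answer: 5/76927 ≈ 6.4997e-5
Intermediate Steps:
N(D) = 2*D*(-12/5 + D) (N(D) = (D + 12/(-5))*(D + D) = (D + 12*(-⅕))*(2*D) = (D - 12/5)*(2*D) = (-12/5 + D)*(2*D) = 2*D*(-12/5 + D))
1/(N(137) - 15*1433) = 1/((⅖)*137*(-12 + 5*137) - 15*1433) = 1/((⅖)*137*(-12 + 685) - 21495) = 1/((⅖)*137*673 - 21495) = 1/(184402/5 - 21495) = 1/(76927/5) = 5/76927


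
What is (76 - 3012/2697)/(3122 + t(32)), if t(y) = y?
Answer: 33660/1417723 ≈ 0.023742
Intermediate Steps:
(76 - 3012/2697)/(3122 + t(32)) = (76 - 3012/2697)/(3122 + 32) = (76 - 3012*1/2697)/3154 = (76 - 1004/899)*(1/3154) = (67320/899)*(1/3154) = 33660/1417723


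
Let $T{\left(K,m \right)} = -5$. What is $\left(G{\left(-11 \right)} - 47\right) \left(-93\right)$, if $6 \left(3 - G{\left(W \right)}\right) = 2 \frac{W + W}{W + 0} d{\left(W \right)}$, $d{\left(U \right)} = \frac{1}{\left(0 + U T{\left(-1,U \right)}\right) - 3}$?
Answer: $\frac{106423}{26} \approx 4093.2$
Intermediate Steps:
$d{\left(U \right)} = \frac{1}{-3 - 5 U}$ ($d{\left(U \right)} = \frac{1}{\left(0 + U \left(-5\right)\right) - 3} = \frac{1}{\left(0 - 5 U\right) - 3} = \frac{1}{- 5 U - 3} = \frac{1}{-3 - 5 U}$)
$G{\left(W \right)} = 3 - \frac{2}{3 \left(-3 - 5 W\right)}$ ($G{\left(W \right)} = 3 - \frac{2 \frac{W + W}{W + 0} \frac{1}{-3 - 5 W}}{6} = 3 - \frac{2 \frac{2 W}{W} \frac{1}{-3 - 5 W}}{6} = 3 - \frac{2 \cdot 2 \frac{1}{-3 - 5 W}}{6} = 3 - \frac{4 \frac{1}{-3 - 5 W}}{6} = 3 - \frac{2}{3 \left(-3 - 5 W\right)}$)
$\left(G{\left(-11 \right)} - 47\right) \left(-93\right) = \left(\frac{29 + 45 \left(-11\right)}{3 \left(3 + 5 \left(-11\right)\right)} - 47\right) \left(-93\right) = \left(\frac{29 - 495}{3 \left(3 - 55\right)} - 47\right) \left(-93\right) = \left(\frac{1}{3} \frac{1}{-52} \left(-466\right) - 47\right) \left(-93\right) = \left(\frac{1}{3} \left(- \frac{1}{52}\right) \left(-466\right) - 47\right) \left(-93\right) = \left(\frac{233}{78} - 47\right) \left(-93\right) = \left(- \frac{3433}{78}\right) \left(-93\right) = \frac{106423}{26}$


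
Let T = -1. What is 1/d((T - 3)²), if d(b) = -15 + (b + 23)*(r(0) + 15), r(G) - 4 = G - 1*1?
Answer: 1/687 ≈ 0.0014556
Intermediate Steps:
r(G) = 3 + G (r(G) = 4 + (G - 1*1) = 4 + (G - 1) = 4 + (-1 + G) = 3 + G)
d(b) = 399 + 18*b (d(b) = -15 + (b + 23)*((3 + 0) + 15) = -15 + (23 + b)*(3 + 15) = -15 + (23 + b)*18 = -15 + (414 + 18*b) = 399 + 18*b)
1/d((T - 3)²) = 1/(399 + 18*(-1 - 3)²) = 1/(399 + 18*(-4)²) = 1/(399 + 18*16) = 1/(399 + 288) = 1/687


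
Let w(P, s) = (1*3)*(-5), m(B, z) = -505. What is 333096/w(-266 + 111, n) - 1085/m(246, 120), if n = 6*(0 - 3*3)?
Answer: -11213147/505 ≈ -22204.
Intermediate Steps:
n = -54 (n = 6*(0 - 9) = 6*(-9) = -54)
w(P, s) = -15 (w(P, s) = 3*(-5) = -15)
333096/w(-266 + 111, n) - 1085/m(246, 120) = 333096/(-15) - 1085/(-505) = 333096*(-1/15) - 1085*(-1/505) = -111032/5 + 217/101 = -11213147/505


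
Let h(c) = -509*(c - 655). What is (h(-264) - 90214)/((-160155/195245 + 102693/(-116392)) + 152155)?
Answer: 1715993245518856/691535399042131 ≈ 2.4814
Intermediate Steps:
h(c) = 333395 - 509*c (h(c) = -509*(-655 + c) = 333395 - 509*c)
(h(-264) - 90214)/((-160155/195245 + 102693/(-116392)) + 152155) = ((333395 - 509*(-264)) - 90214)/((-160155/195245 + 102693/(-116392)) + 152155) = ((333395 + 134376) - 90214)/((-160155*1/195245 + 102693*(-1/116392)) + 152155) = (467771 - 90214)/((-32031/39049 - 102693/116392) + 152155) = 377557/(-7738211109/4544991208 + 152155) = 377557/(691535399042131/4544991208) = 377557*(4544991208/691535399042131) = 1715993245518856/691535399042131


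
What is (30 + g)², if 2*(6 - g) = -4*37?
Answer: 12100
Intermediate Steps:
g = 80 (g = 6 - (-2)*37 = 6 - ½*(-148) = 6 + 74 = 80)
(30 + g)² = (30 + 80)² = 110² = 12100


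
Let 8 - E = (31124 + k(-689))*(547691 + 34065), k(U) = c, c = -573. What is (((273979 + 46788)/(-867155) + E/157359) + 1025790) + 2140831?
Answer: 416687946503813252/136454643645 ≈ 3.0537e+6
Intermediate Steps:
k(U) = -573
E = -17773227548 (E = 8 - (31124 - 573)*(547691 + 34065) = 8 - 30551*581756 = 8 - 1*17773227556 = 8 - 17773227556 = -17773227548)
(((273979 + 46788)/(-867155) + E/157359) + 1025790) + 2140831 = (((273979 + 46788)/(-867155) - 17773227548/157359) + 1025790) + 2140831 = ((320767*(-1/867155) - 17773227548*1/157359) + 1025790) + 2140831 = ((-320767/867155 - 17773227548/157359) + 1025790) + 2140831 = (-15412193609960293/136454643645 + 1025790) + 2140831 = 124561615294644257/136454643645 + 2140831 = 416687946503813252/136454643645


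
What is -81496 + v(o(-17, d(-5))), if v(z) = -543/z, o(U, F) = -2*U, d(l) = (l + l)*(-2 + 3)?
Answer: -2771407/34 ≈ -81512.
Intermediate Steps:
d(l) = 2*l (d(l) = (2*l)*1 = 2*l)
-81496 + v(o(-17, d(-5))) = -81496 - 543/((-2*(-17))) = -81496 - 543/34 = -2771407/34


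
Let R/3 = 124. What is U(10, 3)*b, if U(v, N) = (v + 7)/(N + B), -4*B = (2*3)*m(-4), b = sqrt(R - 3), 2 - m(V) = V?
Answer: -17*sqrt(41)/2 ≈ -54.427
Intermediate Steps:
R = 372 (R = 3*124 = 372)
m(V) = 2 - V
b = 3*sqrt(41) (b = sqrt(372 - 3) = sqrt(369) = 3*sqrt(41) ≈ 19.209)
B = -9 (B = -2*3*(2 - 1*(-4))/4 = -3*(2 + 4)/2 = -3*6/2 = -1/4*36 = -9)
U(v, N) = (7 + v)/(-9 + N) (U(v, N) = (v + 7)/(N - 9) = (7 + v)/(-9 + N))
U(10, 3)*b = ((7 + 10)/(-9 + 3))*(3*sqrt(41)) = (17/(-6))*(3*sqrt(41)) = (-1/6*17)*(3*sqrt(41)) = -17*sqrt(41)/2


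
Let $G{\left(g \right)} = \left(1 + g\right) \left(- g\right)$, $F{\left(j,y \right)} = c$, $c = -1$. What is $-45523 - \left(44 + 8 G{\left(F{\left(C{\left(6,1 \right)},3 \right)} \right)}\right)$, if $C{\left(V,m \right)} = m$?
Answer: $-45567$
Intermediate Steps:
$F{\left(j,y \right)} = -1$
$G{\left(g \right)} = - g \left(1 + g\right)$
$-45523 - \left(44 + 8 G{\left(F{\left(C{\left(6,1 \right)},3 \right)} \right)}\right) = -45523 - \left(44 + 8 \left(\left(-1\right) \left(-1\right) \left(1 - 1\right)\right)\right) = -45523 - \left(44 + 8 \left(\left(-1\right) \left(-1\right) 0\right)\right) = -45523 - 44 = -45567$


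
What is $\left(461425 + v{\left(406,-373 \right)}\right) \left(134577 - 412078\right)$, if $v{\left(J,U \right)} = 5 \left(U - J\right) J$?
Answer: $310785857445$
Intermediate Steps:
$v{\left(J,U \right)} = J \left(- 5 J + 5 U\right)$ ($v{\left(J,U \right)} = \left(- 5 J + 5 U\right) J = J \left(- 5 J + 5 U\right)$)
$\left(461425 + v{\left(406,-373 \right)}\right) \left(134577 - 412078\right) = \left(461425 + 5 \cdot 406 \left(-373 - 406\right)\right) \left(134577 - 412078\right) = \left(461425 + 5 \cdot 406 \left(-373 - 406\right)\right) \left(-277501\right) = \left(461425 + 5 \cdot 406 \left(-779\right)\right) \left(-277501\right) = \left(461425 - 1581370\right) \left(-277501\right) = \left(-1119945\right) \left(-277501\right) = 310785857445$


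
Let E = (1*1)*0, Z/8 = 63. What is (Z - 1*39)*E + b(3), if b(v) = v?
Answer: 3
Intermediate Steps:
Z = 504 (Z = 8*63 = 504)
E = 0 (E = 1*0 = 0)
(Z - 1*39)*E + b(3) = (504 - 1*39)*0 + 3 = (504 - 39)*0 + 3 = 465*0 + 3 = 0 + 3 = 3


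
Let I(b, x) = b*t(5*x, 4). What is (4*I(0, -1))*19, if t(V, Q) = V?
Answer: 0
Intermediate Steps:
I(b, x) = 5*b*x (I(b, x) = b*(5*x) = 5*b*x)
(4*I(0, -1))*19 = (4*(5*0*(-1)))*19 = (4*0)*19 = 0*19 = 0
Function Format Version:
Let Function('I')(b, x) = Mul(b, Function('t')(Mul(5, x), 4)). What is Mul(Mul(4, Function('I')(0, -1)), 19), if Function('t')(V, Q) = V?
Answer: 0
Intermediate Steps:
Function('I')(b, x) = Mul(5, b, x) (Function('I')(b, x) = Mul(b, Mul(5, x)) = Mul(5, b, x))
Mul(Mul(4, Function('I')(0, -1)), 19) = Mul(Mul(4, Mul(5, 0, -1)), 19) = Mul(Mul(4, 0), 19) = Mul(0, 19) = 0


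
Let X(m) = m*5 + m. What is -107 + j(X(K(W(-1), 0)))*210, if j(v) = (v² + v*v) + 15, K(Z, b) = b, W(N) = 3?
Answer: 3043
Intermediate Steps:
X(m) = 6*m (X(m) = 5*m + m = 6*m)
j(v) = 15 + 2*v² (j(v) = (v² + v²) + 15 = 2*v² + 15 = 15 + 2*v²)
-107 + j(X(K(W(-1), 0)))*210 = -107 + (15 + 2*(6*0)²)*210 = -107 + (15 + 2*0²)*210 = -107 + (15 + 2*0)*210 = -107 + (15 + 0)*210 = -107 + 15*210 = -107 + 3150 = 3043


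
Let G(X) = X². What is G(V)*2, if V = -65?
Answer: 8450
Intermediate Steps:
G(V)*2 = (-65)²*2 = 4225*2 = 8450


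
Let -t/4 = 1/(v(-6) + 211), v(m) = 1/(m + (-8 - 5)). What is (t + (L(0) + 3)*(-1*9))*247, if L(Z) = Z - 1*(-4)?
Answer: -15596815/1002 ≈ -15566.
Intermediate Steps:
L(Z) = 4 + Z (L(Z) = Z + 4 = 4 + Z)
v(m) = 1/(-13 + m) (v(m) = 1/(m - 13) = 1/(-13 + m))
t = -19/1002 (t = -4/(1/(-13 - 6) + 211) = -4/(1/(-19) + 211) = -4/(-1/19 + 211) = -4/4008/19 = -4*19/4008 = -19/1002 ≈ -0.018962)
(t + (L(0) + 3)*(-1*9))*247 = (-19/1002 + ((4 + 0) + 3)*(-1*9))*247 = (-19/1002 + (4 + 3)*(-9))*247 = (-19/1002 + 7*(-9))*247 = (-19/1002 - 63)*247 = -63145/1002*247 = -15596815/1002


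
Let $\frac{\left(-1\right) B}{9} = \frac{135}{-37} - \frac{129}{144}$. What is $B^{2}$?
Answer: $\frac{586269369}{350464} \approx 1672.8$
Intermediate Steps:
$B = \frac{24213}{592}$ ($B = - 9 \left(\frac{135}{-37} - \frac{129}{144}\right) = - 9 \left(135 \left(- \frac{1}{37}\right) - \frac{43}{48}\right) = - 9 \left(- \frac{135}{37} - \frac{43}{48}\right) = \left(-9\right) \left(- \frac{8071}{1776}\right) = \frac{24213}{592} \approx 40.9$)
$B^{2} = \left(\frac{24213}{592}\right)^{2} = \frac{586269369}{350464}$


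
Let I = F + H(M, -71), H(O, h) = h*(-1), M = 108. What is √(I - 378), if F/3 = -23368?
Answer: I*√70411 ≈ 265.35*I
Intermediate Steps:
F = -70104 (F = 3*(-23368) = -70104)
H(O, h) = -h
I = -70033 (I = -70104 - 1*(-71) = -70104 + 71 = -70033)
√(I - 378) = √(-70033 - 378) = √(-70411) = I*√70411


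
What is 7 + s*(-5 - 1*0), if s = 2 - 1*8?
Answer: 37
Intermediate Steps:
s = -6 (s = 2 - 8 = -6)
7 + s*(-5 - 1*0) = 7 - 6*(-5 - 1*0) = 7 - 6*(-5 + 0) = 7 - 6*(-5) = 7 + 30 = 37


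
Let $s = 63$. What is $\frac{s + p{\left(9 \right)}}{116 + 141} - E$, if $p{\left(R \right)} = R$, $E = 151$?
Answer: $- \frac{38735}{257} \approx -150.72$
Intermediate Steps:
$\frac{s + p{\left(9 \right)}}{116 + 141} - E = \frac{63 + 9}{116 + 141} - 151 = \frac{72}{257} - 151 = - \frac{38735}{257}$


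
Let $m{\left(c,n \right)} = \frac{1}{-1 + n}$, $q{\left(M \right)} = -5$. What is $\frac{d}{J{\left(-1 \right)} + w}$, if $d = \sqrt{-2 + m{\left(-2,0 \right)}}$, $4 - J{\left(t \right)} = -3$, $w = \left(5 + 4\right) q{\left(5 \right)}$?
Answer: $- \frac{i \sqrt{3}}{38} \approx - 0.04558 i$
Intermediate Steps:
$w = -45$ ($w = \left(5 + 4\right) \left(-5\right) = 9 \left(-5\right) = -45$)
$J{\left(t \right)} = 7$ ($J{\left(t \right)} = 4 - -3 = 4 + 3 = 7$)
$d = i \sqrt{3}$ ($d = \sqrt{-2 + \frac{1}{-1 + 0}} = \sqrt{-2 + \frac{1}{-1}} = \sqrt{-2 - 1} = \sqrt{-3} = i \sqrt{3} \approx 1.732 i$)
$\frac{d}{J{\left(-1 \right)} + w} = \frac{i \sqrt{3}}{7 - 45} = \frac{i \sqrt{3}}{-38} = i \sqrt{3} \left(- \frac{1}{38}\right) = - \frac{i \sqrt{3}}{38}$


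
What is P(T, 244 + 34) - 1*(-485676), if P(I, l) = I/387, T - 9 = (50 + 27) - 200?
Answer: 62652166/129 ≈ 4.8568e+5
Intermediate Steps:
T = -114 (T = 9 + ((50 + 27) - 200) = 9 + (77 - 200) = 9 - 123 = -114)
P(I, l) = I/387 (P(I, l) = I*(1/387) = I/387)
P(T, 244 + 34) - 1*(-485676) = (1/387)*(-114) - 1*(-485676) = -38/129 + 485676 = 62652166/129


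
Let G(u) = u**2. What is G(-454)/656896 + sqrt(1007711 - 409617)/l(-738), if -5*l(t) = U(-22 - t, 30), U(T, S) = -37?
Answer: 51529/164224 + 35*sqrt(12206)/37 ≈ 104.82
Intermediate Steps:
l(t) = 37/5 (l(t) = -1/5*(-37) = 37/5)
G(-454)/656896 + sqrt(1007711 - 409617)/l(-738) = (-454)**2/656896 + sqrt(1007711 - 409617)/(37/5) = 206116*(1/656896) + sqrt(598094)*(5/37) = 51529/164224 + (7*sqrt(12206))*(5/37) = 51529/164224 + 35*sqrt(12206)/37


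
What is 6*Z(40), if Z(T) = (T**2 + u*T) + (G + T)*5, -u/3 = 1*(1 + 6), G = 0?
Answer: 5760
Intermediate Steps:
u = -21 (u = -3*(1 + 6) = -3*7 = -21)
Z(T) = T**2 - 16*T (Z(T) = (T**2 - 21*T) + (0 + T)*5 = (T**2 - 21*T) + T*5 = (T**2 - 21*T) + 5*T = T**2 - 16*T)
6*Z(40) = 6*(40*(-16 + 40)) = 6*(40*24) = 6*960 = 5760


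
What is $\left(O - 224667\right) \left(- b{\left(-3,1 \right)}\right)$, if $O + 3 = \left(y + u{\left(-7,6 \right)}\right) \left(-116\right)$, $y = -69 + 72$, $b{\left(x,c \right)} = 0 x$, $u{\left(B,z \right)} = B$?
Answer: $0$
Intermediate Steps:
$b{\left(x,c \right)} = 0$
$y = 3$
$O = 461$ ($O = -3 + \left(3 - 7\right) \left(-116\right) = -3 - -464 = -3 + 464 = 461$)
$\left(O - 224667\right) \left(- b{\left(-3,1 \right)}\right) = \left(461 - 224667\right) \left(\left(-1\right) 0\right) = \left(461 - 224667\right) 0 = \left(-224206\right) 0 = 0$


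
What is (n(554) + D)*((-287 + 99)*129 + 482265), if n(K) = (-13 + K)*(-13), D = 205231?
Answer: 90777260574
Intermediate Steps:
n(K) = 169 - 13*K
(n(554) + D)*((-287 + 99)*129 + 482265) = ((169 - 13*554) + 205231)*((-287 + 99)*129 + 482265) = ((169 - 7202) + 205231)*(-188*129 + 482265) = (-7033 + 205231)*(-24252 + 482265) = 198198*458013 = 90777260574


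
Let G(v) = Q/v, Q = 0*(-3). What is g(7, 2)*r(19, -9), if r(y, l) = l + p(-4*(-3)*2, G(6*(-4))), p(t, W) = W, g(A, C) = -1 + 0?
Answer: 9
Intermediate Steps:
Q = 0
g(A, C) = -1
G(v) = 0 (G(v) = 0/v = 0)
r(y, l) = l (r(y, l) = l + 0 = l)
g(7, 2)*r(19, -9) = -1*(-9) = 9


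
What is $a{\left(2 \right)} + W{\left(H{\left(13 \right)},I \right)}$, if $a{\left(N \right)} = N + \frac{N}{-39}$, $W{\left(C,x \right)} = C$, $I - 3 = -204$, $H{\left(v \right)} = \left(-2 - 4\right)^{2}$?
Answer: $\frac{1480}{39} \approx 37.949$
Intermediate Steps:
$H{\left(v \right)} = 36$ ($H{\left(v \right)} = \left(-6\right)^{2} = 36$)
$I = -201$ ($I = 3 - 204 = -201$)
$a{\left(N \right)} = \frac{38 N}{39}$ ($a{\left(N \right)} = N + N \left(- \frac{1}{39}\right) = N - \frac{N}{39} = \frac{38 N}{39}$)
$a{\left(2 \right)} + W{\left(H{\left(13 \right)},I \right)} = \frac{38}{39} \cdot 2 + 36 = \frac{76}{39} + 36 = \frac{1480}{39}$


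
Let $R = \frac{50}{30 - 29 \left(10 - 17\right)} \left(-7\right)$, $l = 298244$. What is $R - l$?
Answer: $- \frac{69491202}{233} \approx -2.9825 \cdot 10^{5}$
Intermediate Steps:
$R = - \frac{350}{233}$ ($R = \frac{50}{30 - 29 \left(10 - 17\right)} \left(-7\right) = \frac{50}{30 - -203} \left(-7\right) = \frac{50}{30 + 203} \left(-7\right) = \frac{50}{233} \left(-7\right) = - \frac{350}{233} \approx -1.5021$)
$R - l = - \frac{350}{233} - 298244 = - \frac{69491202}{233}$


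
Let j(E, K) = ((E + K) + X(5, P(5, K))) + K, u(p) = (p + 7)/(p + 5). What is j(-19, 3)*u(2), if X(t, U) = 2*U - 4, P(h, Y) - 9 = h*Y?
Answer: 279/7 ≈ 39.857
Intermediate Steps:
P(h, Y) = 9 + Y*h (P(h, Y) = 9 + h*Y = 9 + Y*h)
X(t, U) = -4 + 2*U
u(p) = (7 + p)/(5 + p)
j(E, K) = 14 + E + 12*K (j(E, K) = ((E + K) + (-4 + 2*(9 + K*5))) + K = ((E + K) + (-4 + 2*(9 + 5*K))) + K = ((E + K) + (-4 + (18 + 10*K))) + K = ((E + K) + (14 + 10*K)) + K = (14 + E + 11*K) + K = 14 + E + 12*K)
j(-19, 3)*u(2) = (14 - 19 + 12*3)*((7 + 2)/(5 + 2)) = (14 - 19 + 36)*(9/7) = 31*((⅐)*9) = 31*(9/7) = 279/7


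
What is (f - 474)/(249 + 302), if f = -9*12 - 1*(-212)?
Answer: -370/551 ≈ -0.67151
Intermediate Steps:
f = 104 (f = -108 + 212 = 104)
(f - 474)/(249 + 302) = (104 - 474)/(249 + 302) = -370/551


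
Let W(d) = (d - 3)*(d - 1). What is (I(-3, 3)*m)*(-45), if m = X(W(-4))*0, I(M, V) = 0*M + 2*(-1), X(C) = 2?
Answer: 0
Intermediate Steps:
W(d) = (-1 + d)*(-3 + d) (W(d) = (-3 + d)*(-1 + d) = (-1 + d)*(-3 + d))
I(M, V) = -2 (I(M, V) = 0 - 2 = -2)
m = 0 (m = 2*0 = 0)
(I(-3, 3)*m)*(-45) = -2*0*(-45) = 0*(-45) = 0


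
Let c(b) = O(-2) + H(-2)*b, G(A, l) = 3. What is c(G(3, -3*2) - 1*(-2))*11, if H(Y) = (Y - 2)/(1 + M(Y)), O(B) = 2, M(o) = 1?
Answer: -88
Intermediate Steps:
H(Y) = -1 + Y/2 (H(Y) = (Y - 2)/(1 + 1) = (-2 + Y)/2 = (-2 + Y)*(½) = -1 + Y/2)
c(b) = 2 - 2*b (c(b) = 2 + (-1 + (½)*(-2))*b = 2 + (-1 - 1)*b = 2 - 2*b)
c(G(3, -3*2) - 1*(-2))*11 = (2 - 2*(3 - 1*(-2)))*11 = (2 - 2*(3 + 2))*11 = (2 - 2*5)*11 = (2 - 10)*11 = -8*11 = -88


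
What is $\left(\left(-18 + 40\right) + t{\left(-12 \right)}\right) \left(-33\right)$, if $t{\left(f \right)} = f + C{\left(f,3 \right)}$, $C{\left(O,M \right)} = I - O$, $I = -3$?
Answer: $-627$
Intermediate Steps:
$C{\left(O,M \right)} = -3 - O$
$t{\left(f \right)} = -3$ ($t{\left(f \right)} = f - \left(3 + f\right) = -3$)
$\left(\left(-18 + 40\right) + t{\left(-12 \right)}\right) \left(-33\right) = \left(\left(-18 + 40\right) - 3\right) \left(-33\right) = \left(22 - 3\right) \left(-33\right) = 19 \left(-33\right) = -627$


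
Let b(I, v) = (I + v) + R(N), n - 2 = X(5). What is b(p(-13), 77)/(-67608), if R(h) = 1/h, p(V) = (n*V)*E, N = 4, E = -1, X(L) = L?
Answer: -673/270432 ≈ -0.0024886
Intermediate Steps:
n = 7 (n = 2 + 5 = 7)
p(V) = -7*V (p(V) = (7*V)*(-1) = -7*V)
b(I, v) = ¼ + I + v (b(I, v) = (I + v) + 1/4 = (I + v) + ¼ = ¼ + I + v)
b(p(-13), 77)/(-67608) = (¼ - 7*(-13) + 77)/(-67608) = (¼ + 91 + 77)*(-1/67608) = (673/4)*(-1/67608) = -673/270432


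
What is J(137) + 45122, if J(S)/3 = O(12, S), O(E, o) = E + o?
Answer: 45569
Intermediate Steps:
J(S) = 36 + 3*S (J(S) = 3*(12 + S) = 36 + 3*S)
J(137) + 45122 = (36 + 3*137) + 45122 = (36 + 411) + 45122 = 447 + 45122 = 45569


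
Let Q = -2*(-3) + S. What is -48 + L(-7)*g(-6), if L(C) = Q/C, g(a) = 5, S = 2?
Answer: -376/7 ≈ -53.714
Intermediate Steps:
Q = 8 (Q = -2*(-3) + 2 = 6 + 2 = 8)
L(C) = 8/C
-48 + L(-7)*g(-6) = -48 + (8/(-7))*5 = -48 + (8*(-⅐))*5 = -48 - 8/7*5 = -48 - 40/7 = -376/7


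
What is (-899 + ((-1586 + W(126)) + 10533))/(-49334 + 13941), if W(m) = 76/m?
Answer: -507062/2229759 ≈ -0.22741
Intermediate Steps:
(-899 + ((-1586 + W(126)) + 10533))/(-49334 + 13941) = (-899 + ((-1586 + 76/126) + 10533))/(-49334 + 13941) = (-899 + ((-1586 + 76*(1/126)) + 10533))/(-35393) = (-899 + ((-1586 + 38/63) + 10533))*(-1/35393) = (-899 + (-99880/63 + 10533))*(-1/35393) = (-899 + 563699/63)*(-1/35393) = (507062/63)*(-1/35393) = -507062/2229759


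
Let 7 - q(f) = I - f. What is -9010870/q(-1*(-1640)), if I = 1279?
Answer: -4505435/184 ≈ -24486.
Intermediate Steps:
q(f) = -1272 + f (q(f) = 7 - (1279 - f) = 7 + (-1279 + f) = -1272 + f)
-9010870/q(-1*(-1640)) = -9010870/(-1272 - 1*(-1640)) = -9010870/(-1272 + 1640) = -9010870/368 = -9010870*1/368 = -4505435/184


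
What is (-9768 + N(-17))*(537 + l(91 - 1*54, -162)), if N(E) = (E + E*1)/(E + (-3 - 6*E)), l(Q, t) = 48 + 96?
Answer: -272743905/41 ≈ -6.6523e+6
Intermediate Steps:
l(Q, t) = 144
N(E) = 2*E/(-3 - 5*E) (N(E) = (E + E)/(-3 - 5*E) = (2*E)/(-3 - 5*E) = 2*E/(-3 - 5*E))
(-9768 + N(-17))*(537 + l(91 - 1*54, -162)) = (-9768 - 2*(-17)/(3 + 5*(-17)))*(537 + 144) = (-9768 - 2*(-17)/(3 - 85))*681 = (-9768 - 2*(-17)/(-82))*681 = (-9768 - 2*(-17)*(-1/82))*681 = (-9768 - 17/41)*681 = -400505/41*681 = -272743905/41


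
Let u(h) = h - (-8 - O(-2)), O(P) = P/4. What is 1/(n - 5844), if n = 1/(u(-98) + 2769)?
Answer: -5357/31306306 ≈ -0.00017112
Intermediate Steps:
O(P) = P/4 (O(P) = P*(¼) = P/4)
u(h) = 15/2 + h (u(h) = h - (-8 - (-2)/4) = h - (-8 - 1*(-½)) = h - (-8 + ½) = h - 1*(-15/2) = h + 15/2 = 15/2 + h)
n = 2/5357 (n = 1/((15/2 - 98) + 2769) = 1/(-181/2 + 2769) = 1/(5357/2) = 2/5357 ≈ 0.00037334)
1/(n - 5844) = 1/(2/5357 - 5844) = 1/(-31306306/5357) = -5357/31306306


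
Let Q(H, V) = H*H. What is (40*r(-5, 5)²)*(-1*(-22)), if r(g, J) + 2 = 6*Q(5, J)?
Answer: 19275520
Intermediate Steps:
Q(H, V) = H²
r(g, J) = 148 (r(g, J) = -2 + 6*5² = -2 + 6*25 = -2 + 150 = 148)
(40*r(-5, 5)²)*(-1*(-22)) = (40*148²)*(-1*(-22)) = (40*21904)*22 = 876160*22 = 19275520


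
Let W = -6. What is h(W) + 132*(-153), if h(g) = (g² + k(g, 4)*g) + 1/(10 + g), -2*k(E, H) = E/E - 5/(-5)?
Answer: -80615/4 ≈ -20154.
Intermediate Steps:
k(E, H) = -1 (k(E, H) = -(E/E - 5/(-5))/2 = -(1 - 5*(-⅕))/2 = -(1 + 1)/2 = -½*2 = -1)
h(g) = g² + 1/(10 + g) - g (h(g) = (g² - g) + 1/(10 + g) = g² + 1/(10 + g) - g)
h(W) + 132*(-153) = (1 + (-6)³ - 10*(-6) + 9*(-6)²)/(10 - 6) + 132*(-153) = (1 - 216 + 60 + 9*36)/4 - 20196 = (1 - 216 + 60 + 324)/4 - 20196 = (¼)*169 - 20196 = 169/4 - 20196 = -80615/4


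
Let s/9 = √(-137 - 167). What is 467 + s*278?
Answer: 467 + 10008*I*√19 ≈ 467.0 + 43624.0*I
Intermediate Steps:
s = 36*I*√19 (s = 9*√(-137 - 167) = 9*√(-304) = 9*(4*I*√19) = 36*I*√19 ≈ 156.92*I)
467 + s*278 = 467 + (36*I*√19)*278 = 467 + 10008*I*√19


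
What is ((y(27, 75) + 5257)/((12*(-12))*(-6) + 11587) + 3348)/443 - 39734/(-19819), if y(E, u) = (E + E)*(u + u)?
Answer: 1045603044857/109317501467 ≈ 9.5648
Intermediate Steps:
y(E, u) = 4*E*u (y(E, u) = (2*E)*(2*u) = 4*E*u)
((y(27, 75) + 5257)/((12*(-12))*(-6) + 11587) + 3348)/443 - 39734/(-19819) = ((4*27*75 + 5257)/((12*(-12))*(-6) + 11587) + 3348)/443 - 39734/(-19819) = ((8100 + 5257)/(-144*(-6) + 11587) + 3348)*(1/443) - 39734*(-1/19819) = (13357/(864 + 11587) + 3348)*(1/443) + 39734/19819 = (13357/12451 + 3348)*(1/443) + 39734/19819 = (41699305/12451)*(1/443) + 39734/19819 = 41699305/5515793 + 39734/19819 = 1045603044857/109317501467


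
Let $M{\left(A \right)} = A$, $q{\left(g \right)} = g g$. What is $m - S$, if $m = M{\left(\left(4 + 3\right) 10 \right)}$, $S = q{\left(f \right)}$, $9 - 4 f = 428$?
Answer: $- \frac{174441}{16} \approx -10903.0$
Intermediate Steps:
$f = - \frac{419}{4}$ ($f = \frac{9}{4} - 107 = - \frac{419}{4} \approx -104.75$)
$q{\left(g \right)} = g^{2}$
$S = \frac{175561}{16}$ ($S = \left(- \frac{419}{4}\right)^{2} = \frac{175561}{16} \approx 10973.0$)
$m = 70$ ($m = \left(4 + 3\right) 10 = 7 \cdot 10 = 70$)
$m - S = 70 - \frac{175561}{16} = - \frac{174441}{16}$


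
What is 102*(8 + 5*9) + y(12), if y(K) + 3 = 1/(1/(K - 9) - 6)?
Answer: 91848/17 ≈ 5402.8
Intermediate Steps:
y(K) = -3 + 1/(-6 + 1/(-9 + K)) (y(K) = -3 + 1/(1/(K - 9) - 6) = -3 + 1/(1/(-9 + K) - 6) = -3 + 1/(-6 + 1/(-9 + K)))
102*(8 + 5*9) + y(12) = 102*(8 + 5*9) + (174 - 19*12)/(-55 + 6*12) = 102*(8 + 45) + (174 - 228)/(-55 + 72) = 102*53 - 54/17 = 5406 + (1/17)*(-54) = 5406 - 54/17 = 91848/17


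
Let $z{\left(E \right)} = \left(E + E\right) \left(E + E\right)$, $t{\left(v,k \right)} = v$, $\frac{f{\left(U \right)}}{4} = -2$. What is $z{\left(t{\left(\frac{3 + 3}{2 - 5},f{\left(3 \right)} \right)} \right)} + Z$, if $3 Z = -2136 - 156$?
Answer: $-748$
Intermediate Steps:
$f{\left(U \right)} = -8$ ($f{\left(U \right)} = 4 \left(-2\right) = -8$)
$Z = -764$ ($Z = \frac{-2136 - 156}{3} = \frac{1}{3} \left(-2292\right) = -764$)
$z{\left(E \right)} = 4 E^{2}$ ($z{\left(E \right)} = 2 E 2 E = 4 E^{2}$)
$z{\left(t{\left(\frac{3 + 3}{2 - 5},f{\left(3 \right)} \right)} \right)} + Z = 4 \left(\frac{3 + 3}{2 - 5}\right)^{2} - 764 = 4 \left(\frac{6}{-3}\right)^{2} - 764 = 4 \left(6 \left(- \frac{1}{3}\right)\right)^{2} - 764 = 4 \left(-2\right)^{2} - 764 = 4 \cdot 4 - 764 = 16 - 764 = -748$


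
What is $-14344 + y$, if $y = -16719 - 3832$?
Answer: $-34895$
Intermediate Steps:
$y = -20551$
$-14344 + y = -14344 - 20551 = -34895$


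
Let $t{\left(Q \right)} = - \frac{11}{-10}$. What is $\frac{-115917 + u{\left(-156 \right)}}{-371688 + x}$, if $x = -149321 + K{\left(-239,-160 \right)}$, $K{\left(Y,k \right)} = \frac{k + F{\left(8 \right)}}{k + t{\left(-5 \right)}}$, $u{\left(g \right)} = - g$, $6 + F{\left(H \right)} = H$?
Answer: $\frac{183944229}{827881721} \approx 0.22219$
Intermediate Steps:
$F{\left(H \right)} = -6 + H$
$t{\left(Q \right)} = \frac{11}{10}$ ($t{\left(Q \right)} = \left(-11\right) \left(- \frac{1}{10}\right) = \frac{11}{10}$)
$K{\left(Y,k \right)} = \frac{2 + k}{\frac{11}{10} + k}$ ($K{\left(Y,k \right)} = \frac{k + \left(-6 + 8\right)}{k + \frac{11}{10}} = \frac{k + 2}{\frac{11}{10} + k} = \frac{2 + k}{\frac{11}{10} + k}$)
$x = - \frac{237269489}{1589}$ ($x = -149321 + \frac{10 \left(2 - 160\right)}{11 + 10 \left(-160\right)} = -149321 + 10 \frac{1}{11 - 1600} \left(-158\right) = -149321 + 10 \frac{1}{-1589} \left(-158\right) = -149321 + 10 \left(- \frac{1}{1589}\right) \left(-158\right) = -149321 + \frac{1580}{1589} = - \frac{237269489}{1589} \approx -1.4932 \cdot 10^{5}$)
$\frac{-115917 + u{\left(-156 \right)}}{-371688 + x} = \frac{-115917 - -156}{-371688 - \frac{237269489}{1589}} = \frac{-115917 + 156}{- \frac{827881721}{1589}} = \left(-115761\right) \left(- \frac{1589}{827881721}\right) = \frac{183944229}{827881721}$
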